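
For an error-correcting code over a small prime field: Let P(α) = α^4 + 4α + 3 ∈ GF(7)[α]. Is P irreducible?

Check for roots in GF(7): P(0) = 3; P(1) = 1; P(2) = 6; P(3) = 5; P(4) = 2; P(5) = 4; P(6) = 0 → root.
P(6) = 0, so (α − 6) divides P(α); P is reducible.

No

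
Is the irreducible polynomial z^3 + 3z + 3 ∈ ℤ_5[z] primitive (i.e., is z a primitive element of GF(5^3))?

Write f(z) = z^3 + 3z + 3.
|GF(5^3)^×| = 5^3 − 1 = 124. Prime factorization: 124 = 2^2·31.
f is primitive ⇔ z has order 124 in GF(5)[z]/(f), i.e. z^(124/q) ≠ 1 for each prime q | 124.
z^(62) mod f = 4.
z^(4) mod f = 2z^2 + 2z.
None equal 1, so z has full order 124; f is primitive.

Yes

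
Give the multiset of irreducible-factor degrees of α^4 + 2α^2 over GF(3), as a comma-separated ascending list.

Write h(α) = α^4 + 2α^2.
Roots in GF(3): h(0) = 0 → root; h(1) = 0 → root; h(2) = 0 → root.
Linear factors from roots: (α), (α + 2), (α + 1).
Complete factorization: h(α) = (α + 1)·(α + 2)·(α)^2.
Factor degrees with multiplicity: 1 + 1 + 1 + 1 = 4.

1, 1, 1, 1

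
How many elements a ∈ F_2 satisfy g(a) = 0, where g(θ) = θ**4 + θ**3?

Evaluate at each of the 2 elements of F_2:
g(0) = 0 → root; g(1) = 0 → root.
Roots: {0, 1}.

2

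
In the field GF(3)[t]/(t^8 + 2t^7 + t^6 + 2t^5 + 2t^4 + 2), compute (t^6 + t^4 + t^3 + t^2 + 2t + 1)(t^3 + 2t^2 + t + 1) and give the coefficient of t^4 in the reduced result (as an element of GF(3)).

Multiply in GF(3)[t]: (t^6 + t^4 + t^3 + t^2 + 2t + 1)·(t^3 + 2t^2 + t + 1) = t^9 + 2t^8 + 2t^7 + t^6 + t^5 + t^3 + 2t^2 + 1.
Reduce using t^8 ≡ t^7 + 2t^6 + t^5 + t^4 + 1 (mod t^8 + 2t^7 + t^6 + 2t^5 + 2t^4 + 2).
Reduced: t^7 + 2t^6 + 2t^5 + t^3 + 2t^2 + t + 1.

0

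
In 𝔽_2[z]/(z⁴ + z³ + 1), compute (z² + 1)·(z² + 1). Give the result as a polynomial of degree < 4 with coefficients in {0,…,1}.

Multiply in 𝔽_2[z]: (z² + 1)·(z² + 1) = z⁴ + 1.
Reduce using z⁴ ≡ z³ + 1 (mod z⁴ + z³ + 1).
Reduced: z³.

z^3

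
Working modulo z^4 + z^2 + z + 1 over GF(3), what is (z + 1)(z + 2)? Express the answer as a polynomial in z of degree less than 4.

z^2 + 2

Multiply in GF(3)[z]: (z + 1)·(z + 2) = z^2 + 2.
Reduced: z^2 + 2.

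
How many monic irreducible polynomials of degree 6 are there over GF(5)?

Gauss's count: N_{5}(6) = (1/6) Σ_{d|6} μ(6/d)·5^d.
Divisors of 6: 1, 2, 3, 6; μ(6/d) for each: 1, -1, -1, 1.
Σ = 5^1 − 5^2 − 5^3 + 5^6 = 15480.
N = 15480/6 = 2580.

2580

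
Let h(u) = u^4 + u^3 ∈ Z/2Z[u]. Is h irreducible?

No

Check for roots in Z/2Z: h(0) = 0 → root; h(1) = 0 → root.
h(0) = 0, so (u) divides h(u); h is reducible.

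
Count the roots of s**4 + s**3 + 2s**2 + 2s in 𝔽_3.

3

Write P(s) = s**4 + s**3 + 2s**2 + 2s.
Evaluate at each of the 3 elements of 𝔽_3:
P(0) = 0 → root; P(1) = 0 → root; P(2) = 0 → root.
Roots: {0, 1, 2}.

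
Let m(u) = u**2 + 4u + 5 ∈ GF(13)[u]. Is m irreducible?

No

Check each element of GF(13) for a root: m(0)=5, m(1)=10, m(2)=4, m(3)=0, m(4)=11, m(5)=11, m(6)=0, m(7)=4, m(8)=10, m(9)=5, m(10)=2, m(11)=1, m(12)=2.
m(3) = 0, so (u − 3) divides m(u); m is reducible.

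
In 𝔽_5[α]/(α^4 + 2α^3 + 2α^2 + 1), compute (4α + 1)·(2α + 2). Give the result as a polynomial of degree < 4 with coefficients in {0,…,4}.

3α^2 + 2

Multiply in 𝔽_5[α]: (4α + 1)·(2α + 2) = 3α^2 + 2.
Reduced: 3α^2 + 2.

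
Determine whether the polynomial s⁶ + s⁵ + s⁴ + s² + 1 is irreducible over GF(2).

Yes

Write h(s) = s⁶ + s⁵ + s⁴ + s² + 1.
Check for roots in GF(2): h(0) = 1; h(1) = 1.
No roots, so no linear factors.
Monic irreducibles of degree 2 over GF(2): s² + s + 1.
None of them divide h (all give nonzero remainder).
Monic irreducibles of degree 3 over GF(2): s³ + s + 1, s³ + s² + 1.
None of them divide h (all give nonzero remainder).
No irreducible factor of degree ≤ 3 exists, so h is irreducible over GF(2).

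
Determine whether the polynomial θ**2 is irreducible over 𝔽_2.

No

Write m(θ) = θ**2.
Check for roots in 𝔽_2: m(0) = 0 → root; m(1) = 1.
m(0) = 0, so (θ) divides m(θ); m is reducible.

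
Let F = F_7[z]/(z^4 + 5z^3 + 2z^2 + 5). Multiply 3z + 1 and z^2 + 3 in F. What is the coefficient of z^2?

1

Multiply in F_7[z]: (3z + 1)·(z^2 + 3) = 3z^3 + z^2 + 2z + 3.
Reduced: 3z^3 + z^2 + 2z + 3.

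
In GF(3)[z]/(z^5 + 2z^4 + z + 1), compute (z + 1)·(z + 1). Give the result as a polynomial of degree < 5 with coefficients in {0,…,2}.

z^2 + 2z + 1

Multiply in GF(3)[z]: (z + 1)·(z + 1) = z^2 + 2z + 1.
Reduced: z^2 + 2z + 1.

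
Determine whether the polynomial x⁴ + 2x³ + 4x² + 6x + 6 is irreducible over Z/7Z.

Write P(x) = x⁴ + 2x³ + 4x² + 6x + 6.
Check for roots in Z/7Z: P(0) = 6; P(1) = 5; P(2) = 3; P(3) = 6; P(4) = 2; P(5) = 3; P(6) = 3.
No roots, so no linear factors.
Degree-2 irreducible divisors: test the 21 monic irreducibles of degree 2 over GF(7).
None of them divide P (all give nonzero remainder).
No irreducible factor of degree ≤ 2 exists, so P is irreducible over GF(7).

Yes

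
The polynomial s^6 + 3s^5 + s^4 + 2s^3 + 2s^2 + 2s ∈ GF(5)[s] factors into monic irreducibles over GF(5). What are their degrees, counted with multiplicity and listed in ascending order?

1, 2, 3

Write g(s) = s^6 + 3s^5 + s^4 + 2s^3 + 2s^2 + 2s.
Roots in GF(5): g(0) = 0 → root; g(1) = 1; g(2) = 4; g(3) = 2; g(4) = 2.
Linear factors from roots: (s).
Complete factorization: g(s) = (s)·(s^2 + 4s + 1)·(s^3 + 4s^2 + 4s + 2).
Factor degrees with multiplicity: 1 + 2 + 3 = 6.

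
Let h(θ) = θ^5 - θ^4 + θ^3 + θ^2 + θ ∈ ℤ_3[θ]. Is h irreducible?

No

Check for roots in ℤ_3: h(0) = 0 → root; h(1) = 0 → root; h(2) = 0 → root.
h(0) = 0, so (θ) divides h(θ); h is reducible.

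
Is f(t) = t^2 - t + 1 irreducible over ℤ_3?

Check for roots in ℤ_3: f(0) = 1; f(1) = 1; f(2) = 0 → root.
f(2) = 0, so (t − 2) divides f(t); f is reducible.

No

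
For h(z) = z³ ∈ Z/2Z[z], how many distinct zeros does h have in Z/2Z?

Evaluate at each of the 2 elements of Z/2Z:
h(0) = 0 → root; h(1) = 1.
Roots: {0}.

1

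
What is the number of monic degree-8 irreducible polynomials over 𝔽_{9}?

x^(9^8) − x is the product of all monic irreducibles of degree dividing 8; Möbius inversion gives N = (1/8) Σ μ(8/d)·9^d.
Divisors of 8: 1, 2, 4, 8; μ(8/d) for each: 0, 0, -1, 1.
Σ = − 9^4 + 9^8 = 43040160.
N = 43040160/8 = 5380020.

5380020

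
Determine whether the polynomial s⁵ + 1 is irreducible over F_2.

No

Write P(s) = s⁵ + 1.
Check for roots in F_2: P(0) = 1; P(1) = 0 → root.
P(1) = 0, so (s − 1) divides P(s); P is reducible.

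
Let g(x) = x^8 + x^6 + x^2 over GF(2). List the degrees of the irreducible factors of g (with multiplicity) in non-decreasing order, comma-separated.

1, 1, 3, 3

Roots in GF(2): g(0) = 0 → root; g(1) = 1.
Linear factors from roots: (x).
Complete factorization: g(x) = (x)^2·(x^3 + x^2 + 1)^2.
Factor degrees with multiplicity: 1 + 1 + 3 + 3 = 8.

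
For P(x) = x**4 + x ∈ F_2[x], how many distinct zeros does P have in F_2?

Evaluate at each of the 2 elements of F_2:
P(0) = 0 → root; P(1) = 0 → root.
Roots: {0, 1}.

2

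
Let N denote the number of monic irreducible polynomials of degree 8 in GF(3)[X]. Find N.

810

By the necklace-counting formula, N_3(8) = (1/8) Σ_{d|8} μ(8/d)·3^d.
Divisors of 8: 1, 2, 4, 8; μ(8/d) for each: 0, 0, -1, 1.
Σ = − 3^4 + 3^8 = 6480.
N = 6480/8 = 810.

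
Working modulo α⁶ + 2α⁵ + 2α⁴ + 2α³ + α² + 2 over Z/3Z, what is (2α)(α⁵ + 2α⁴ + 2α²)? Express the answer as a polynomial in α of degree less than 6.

2α^4 + α^2 + 2

Multiply in Z/3Z[α]: (2α)·(α⁵ + 2α⁴ + 2α²) = 2α⁶ + α⁵ + α³.
Reduce using α⁶ ≡ α⁵ + α⁴ + α³ + 2α² + 1 (mod α⁶ + 2α⁵ + 2α⁴ + 2α³ + α² + 2).
Reduced: 2α⁴ + α² + 2.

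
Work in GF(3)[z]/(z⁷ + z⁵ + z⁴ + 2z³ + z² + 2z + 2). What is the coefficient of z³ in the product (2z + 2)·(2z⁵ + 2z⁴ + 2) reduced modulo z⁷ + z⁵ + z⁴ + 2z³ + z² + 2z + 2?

Multiply in GF(3)[z]: (2z + 2)·(2z⁵ + 2z⁴ + 2) = z⁶ + 2z⁵ + z⁴ + z + 1.
Reduced: z⁶ + 2z⁵ + z⁴ + z + 1.

0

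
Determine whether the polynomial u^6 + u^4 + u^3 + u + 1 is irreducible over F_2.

Write f(u) = u^6 + u^4 + u^3 + u + 1.
Check for roots in F_2: f(0) = 1; f(1) = 1.
No roots, so no linear factors.
Monic irreducibles of degree 2 over GF(2): u^2 + u + 1.
None of them divide f (all give nonzero remainder).
Monic irreducibles of degree 3 over GF(2): u^3 + u + 1, u^3 + u^2 + 1.
None of them divide f (all give nonzero remainder).
No irreducible factor of degree ≤ 3 exists, so f is irreducible over GF(2).

Yes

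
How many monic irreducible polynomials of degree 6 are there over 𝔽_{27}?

64566684

The number of monic irreducibles of degree 6 over GF(27) is (1/6)·Σ_{d∣6} μ(6/d) 27^d.
Divisors of 6: 1, 2, 3, 6; μ(6/d) for each: 1, -1, -1, 1.
Σ = 27^1 − 27^2 − 27^3 + 27^6 = 387400104.
N = 387400104/6 = 64566684.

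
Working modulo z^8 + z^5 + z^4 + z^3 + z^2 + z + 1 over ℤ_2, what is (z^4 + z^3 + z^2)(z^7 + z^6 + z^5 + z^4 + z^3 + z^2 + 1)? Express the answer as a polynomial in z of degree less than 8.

Multiply in ℤ_2[z]: (z^4 + z^3 + z^2)·(z^7 + z^6 + z^5 + z^4 + z^3 + z^2 + 1) = z^11 + z^9 + z^8 + z^7 + z^6 + z^3 + z^2.
Reduce using z^8 ≡ z^5 + z^4 + z^3 + z^2 + z + 1 (mod z^8 + z^5 + z^4 + z^3 + z^2 + z + 1).
Reduced: z^6 + z^3 + z.

z^6 + z^3 + z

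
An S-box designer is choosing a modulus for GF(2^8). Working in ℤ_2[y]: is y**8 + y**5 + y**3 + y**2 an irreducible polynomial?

No

Write f(y) = y**8 + y**5 + y**3 + y**2.
Check for roots in ℤ_2: f(0) = 0 → root; f(1) = 0 → root.
f(0) = 0, so (y) divides f(y); f is reducible.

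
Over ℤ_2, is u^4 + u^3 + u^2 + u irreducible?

Write h(u) = u^4 + u^3 + u^2 + u.
Check for roots in ℤ_2: h(0) = 0 → root; h(1) = 0 → root.
h(0) = 0, so (u) divides h(u); h is reducible.

No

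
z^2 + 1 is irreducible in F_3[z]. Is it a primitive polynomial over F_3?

No

Write f(z) = z^2 + 1.
|GF(3^2)^×| = 3^2 − 1 = 8. Prime factorization: 8 = 2^3.
f is primitive ⇔ z has order 8 in GF(3)[z]/(f), i.e. z^(8/q) ≠ 1 for each prime q | 8.
z^(4) mod f = 1
Since z^(4) = 1, the order of z divides 4 < 8; not primitive.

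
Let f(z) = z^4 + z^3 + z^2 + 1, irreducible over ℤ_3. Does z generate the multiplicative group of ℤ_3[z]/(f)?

|GF(3^4)^×| = 3^4 − 1 = 80. Prime factorization: 80 = 2^4·5.
f is primitive ⇔ z has order 80 in GF(3)[z]/(f), i.e. z^(80/q) ≠ 1 for each prime q | 80.
z^(40) mod f = 1
z^(16) mod f = 2z^3 + z^2 + z.
Since z^(40) = 1, the order of z divides 40 < 80; not primitive.

No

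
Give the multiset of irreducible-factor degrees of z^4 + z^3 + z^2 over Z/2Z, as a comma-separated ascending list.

Write h(z) = z^4 + z^3 + z^2.
Roots in Z/2Z: h(0) = 0 → root; h(1) = 1.
Linear factors from roots: (z).
Complete factorization: h(z) = (z)^2·(z^2 + z + 1).
Factor degrees with multiplicity: 1 + 1 + 2 = 4.

1, 1, 2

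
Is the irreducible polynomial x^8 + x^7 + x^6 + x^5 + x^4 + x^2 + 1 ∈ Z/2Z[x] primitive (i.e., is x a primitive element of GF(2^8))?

Write f(x) = x^8 + x^7 + x^6 + x^5 + x^4 + x^2 + 1.
|GF(2^8)^×| = 2^8 − 1 = 255. Prime factorization: 255 = 3·5·17.
f is primitive ⇔ x has order 255 in GF(2)[x]/(f), i.e. x^(255/q) ≠ 1 for each prime q | 255.
x^(85) mod f = x^6 + x^4 + x^3 + x^2 + 1.
x^(51) mod f = x^6 + x^5 + x^4 + x^3 + x.
x^(15) mod f = x^4 + x^2.
None equal 1, so x has full order 255; f is primitive.

Yes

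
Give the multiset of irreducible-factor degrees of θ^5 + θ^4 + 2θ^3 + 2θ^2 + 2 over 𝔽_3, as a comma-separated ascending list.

5

Write h(θ) = θ^5 + θ^4 + 2θ^3 + 2θ^2 + 2.
Roots in 𝔽_3: h(0) = 2; h(1) = 2; h(2) = 2.
Complete factorization: h(θ) = (θ^5 + θ^4 + 2θ^3 + 2θ^2 + 2).
Factor degrees with multiplicity: 5 = 5.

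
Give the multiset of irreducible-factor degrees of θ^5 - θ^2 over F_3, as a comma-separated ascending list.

Write h(θ) = θ^5 - θ^2.
Roots in F_3: h(0) = 0 → root; h(1) = 0 → root; h(2) = 1.
Linear factors from roots: (θ), (θ - 1).
Complete factorization: h(θ) = (θ)^2·(θ - 1)^3.
Factor degrees with multiplicity: 1 + 1 + 1 + 1 + 1 = 5.

1, 1, 1, 1, 1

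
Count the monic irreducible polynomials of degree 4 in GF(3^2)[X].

By the necklace-counting formula, N_9(4) = (1/4) Σ_{d|4} μ(4/d)·9^d.
Divisors of 4: 1, 2, 4; μ(4/d) for each: 0, -1, 1.
Σ = − 9^2 + 9^4 = 6480.
N = 6480/4 = 1620.

1620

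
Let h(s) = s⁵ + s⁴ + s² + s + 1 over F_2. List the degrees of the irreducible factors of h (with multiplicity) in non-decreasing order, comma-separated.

5

Roots in F_2: h(0) = 1; h(1) = 1.
Complete factorization: h(s) = (s⁵ + s⁴ + s² + s + 1).
Factor degrees with multiplicity: 5 = 5.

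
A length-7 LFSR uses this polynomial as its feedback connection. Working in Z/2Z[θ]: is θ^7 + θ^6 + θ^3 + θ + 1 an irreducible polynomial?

Yes

Write g(θ) = θ^7 + θ^6 + θ^3 + θ + 1.
Check for roots in Z/2Z: g(0) = 1; g(1) = 1.
No roots, so no linear factors.
Monic irreducibles of degree 2 over GF(2): θ^2 + θ + 1.
None of them divide g (all give nonzero remainder).
Monic irreducibles of degree 3 over GF(2): θ^3 + θ + 1, θ^3 + θ^2 + 1.
None of them divide g (all give nonzero remainder).
No irreducible factor of degree ≤ 3 exists, so g is irreducible over GF(2).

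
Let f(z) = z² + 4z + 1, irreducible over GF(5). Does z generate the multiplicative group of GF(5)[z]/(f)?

|GF(5^2)^×| = 5^2 − 1 = 24. Prime factorization: 24 = 2^3·3.
f is primitive ⇔ z has order 24 in GF(5)[z]/(f), i.e. z^(24/q) ≠ 1 for each prime q | 24.
z^(12) mod f = 1
z^(8) mod f = z + 4.
Since z^(12) = 1, the order of z divides 12 < 24; not primitive.

No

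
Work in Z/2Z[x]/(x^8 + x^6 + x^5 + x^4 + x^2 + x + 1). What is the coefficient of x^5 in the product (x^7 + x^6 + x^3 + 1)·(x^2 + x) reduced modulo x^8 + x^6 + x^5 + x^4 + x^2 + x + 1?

Multiply in Z/2Z[x]: (x^7 + x^6 + x^3 + 1)·(x^2 + x) = x^9 + x^7 + x^5 + x^4 + x^2 + x.
Reduce using x^8 ≡ x^6 + x^5 + x^4 + x^2 + x + 1 (mod x^8 + x^6 + x^5 + x^4 + x^2 + x + 1).
Reduced: x^6 + x^4 + x^3.

0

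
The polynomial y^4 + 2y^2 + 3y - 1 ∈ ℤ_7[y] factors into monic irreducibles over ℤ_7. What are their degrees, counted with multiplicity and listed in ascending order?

4

Write h(y) = y^4 + 2y^2 + 3y - 1.
Complete factorization: h(y) = (y^4 + 2y^2 + 3y - 1).
Factor degrees with multiplicity: 4 = 4.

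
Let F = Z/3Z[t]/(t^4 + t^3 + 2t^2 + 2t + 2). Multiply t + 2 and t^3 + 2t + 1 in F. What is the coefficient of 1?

Multiply in Z/3Z[t]: (t + 2)·(t^3 + 2t + 1) = t^4 + 2t^3 + 2t^2 + 2t + 2.
Reduce using t^4 ≡ 2t^3 + t^2 + t + 1 (mod t^4 + t^3 + 2t^2 + 2t + 2).
Reduced: t^3.

0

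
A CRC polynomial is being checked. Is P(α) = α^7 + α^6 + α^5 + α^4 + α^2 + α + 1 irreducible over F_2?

Check for roots in F_2: P(0) = 1; P(1) = 1.
No roots, so no linear factors.
Monic irreducibles of degree 2 over GF(2): α^2 + α + 1.
None of them divide P (all give nonzero remainder).
Monic irreducibles of degree 3 over GF(2): α^3 + α + 1, α^3 + α^2 + 1.
None of them divide P (all give nonzero remainder).
No irreducible factor of degree ≤ 3 exists, so P is irreducible over GF(2).

Yes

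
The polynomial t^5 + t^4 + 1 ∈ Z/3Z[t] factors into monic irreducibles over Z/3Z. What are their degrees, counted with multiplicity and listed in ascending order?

Write g(t) = t^5 + t^4 + 1.
Roots in Z/3Z: g(0) = 1; g(1) = 0 → root; g(2) = 1.
Linear factors from roots: (t + 2).
Complete factorization: g(t) = (t + 2)^2·(t^3 + 2t + 1).
Factor degrees with multiplicity: 1 + 1 + 3 = 5.

1, 1, 3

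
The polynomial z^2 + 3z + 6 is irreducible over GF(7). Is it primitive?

No

Write f(z) = z^2 + 3z + 6.
|GF(7^2)^×| = 7^2 − 1 = 48. Prime factorization: 48 = 2^4·3.
f is primitive ⇔ z has order 48 in GF(7)[z]/(f), i.e. z^(48/q) ≠ 1 for each prime q | 48.
z^(24) mod f = 6.
z^(16) mod f = 1
Since z^(16) = 1, the order of z divides 16 < 48; not primitive.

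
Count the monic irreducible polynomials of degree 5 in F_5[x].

Gauss's count: N_{5}(5) = (1/5) Σ_{d|5} μ(5/d)·5^d.
Divisors of 5: 1, 5; μ(5/d) for each: -1, 1.
Σ = − 5^1 + 5^5 = 3120.
N = 3120/5 = 624.

624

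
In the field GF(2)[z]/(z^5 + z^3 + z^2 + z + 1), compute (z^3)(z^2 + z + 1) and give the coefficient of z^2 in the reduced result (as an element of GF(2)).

Multiply in GF(2)[z]: (z^3)·(z^2 + z + 1) = z^5 + z^4 + z^3.
Reduce using z^5 ≡ z^3 + z^2 + z + 1 (mod z^5 + z^3 + z^2 + z + 1).
Reduced: z^4 + z^2 + z + 1.

1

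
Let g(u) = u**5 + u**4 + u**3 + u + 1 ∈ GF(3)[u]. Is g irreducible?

Check for roots in GF(3): g(0) = 1; g(1) = 2; g(2) = 2.
No roots, so no linear factors.
Monic irreducibles of degree 2 over GF(3): u**2 + 1, u**2 + u + 2, u**2 + 2u + 2.
None of them divide g (all give nonzero remainder).
No irreducible factor of degree ≤ 2 exists, so g is irreducible over GF(3).

Yes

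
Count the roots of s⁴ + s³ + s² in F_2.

1

Write P(s) = s⁴ + s³ + s².
Evaluate at each of the 2 elements of F_2:
P(0) = 0 → root; P(1) = 1.
Roots: {0}.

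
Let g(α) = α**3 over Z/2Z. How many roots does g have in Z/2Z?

1

Evaluate at each of the 2 elements of Z/2Z:
g(0) = 0 → root; g(1) = 1.
Roots: {0}.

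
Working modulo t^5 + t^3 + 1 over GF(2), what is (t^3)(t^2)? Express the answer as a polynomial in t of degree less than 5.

Multiply in GF(2)[t]: (t^3)·(t^2) = t^5.
Reduce using t^5 ≡ t^3 + 1 (mod t^5 + t^3 + 1).
Reduced: t^3 + 1.

t^3 + 1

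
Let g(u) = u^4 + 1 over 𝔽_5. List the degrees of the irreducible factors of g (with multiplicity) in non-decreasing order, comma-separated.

2, 2

Roots in 𝔽_5: g(0) = 1; g(1) = 2; g(2) = 2; g(3) = 2; g(4) = 2.
Complete factorization: g(u) = (u^2 + 2)·(u^2 + 3).
Factor degrees with multiplicity: 2 + 2 = 4.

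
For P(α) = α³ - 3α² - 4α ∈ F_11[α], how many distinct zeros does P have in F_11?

3

Evaluate at each of the 11 elements of F_11:
P(0) = 0 → root; P(1) = 5; P(2) = 10; P(3) = 10; P(4) = 0 → root; P(5) = 8; P(6) = 7; P(7) = 3; P(8) = 2; P(9) = 10; P(10) = 0 → root.
Roots: {0, 4, 10}.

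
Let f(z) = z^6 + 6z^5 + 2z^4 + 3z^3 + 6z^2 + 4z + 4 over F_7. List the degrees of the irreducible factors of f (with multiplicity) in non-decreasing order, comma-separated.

1, 1, 1, 3

Linear factors from roots: (z + 3), (z + 1).
Complete factorization: f(z) = (z + 1)·(z + 3)^2·(z^3 + 6z^2 + z + 2).
Factor degrees with multiplicity: 1 + 1 + 1 + 3 = 6.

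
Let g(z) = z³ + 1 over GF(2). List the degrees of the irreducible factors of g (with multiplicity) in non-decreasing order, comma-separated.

Roots in GF(2): g(0) = 1; g(1) = 0 → root.
Linear factors from roots: (z + 1).
Complete factorization: g(z) = (z + 1)·(z² + z + 1).
Factor degrees with multiplicity: 1 + 2 = 3.

1, 2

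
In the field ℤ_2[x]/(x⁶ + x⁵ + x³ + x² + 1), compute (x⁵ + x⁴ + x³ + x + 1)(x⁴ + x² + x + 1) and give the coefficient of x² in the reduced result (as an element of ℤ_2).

1

Multiply in ℤ_2[x]: (x⁵ + x⁴ + x³ + x + 1)·(x⁴ + x² + x + 1) = x⁹ + x⁸ + x⁴ + 1.
Reduce using x⁶ ≡ x⁵ + x³ + x² + 1 (mod x⁶ + x⁵ + x³ + x² + 1).
Reduced: x⁴ + x².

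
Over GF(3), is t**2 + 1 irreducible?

Yes

Write f(t) = t**2 + 1.
Check for roots in GF(3): f(0) = 1; f(1) = 2; f(2) = 2.
No roots. A degree-2 polynomial over a field with no linear factor is irreducible.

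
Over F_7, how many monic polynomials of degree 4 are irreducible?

588

Gauss's count: N_{7}(4) = (1/4) Σ_{d|4} μ(4/d)·7^d.
Divisors of 4: 1, 2, 4; μ(4/d) for each: 0, -1, 1.
Σ = − 7^2 + 7^4 = 2352.
N = 2352/4 = 588.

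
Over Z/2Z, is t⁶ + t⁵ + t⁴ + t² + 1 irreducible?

Yes

Write m(t) = t⁶ + t⁵ + t⁴ + t² + 1.
Check for roots in Z/2Z: m(0) = 1; m(1) = 1.
No roots, so no linear factors.
Monic irreducibles of degree 2 over GF(2): t² + t + 1.
None of them divide m (all give nonzero remainder).
Monic irreducibles of degree 3 over GF(2): t³ + t + 1, t³ + t² + 1.
None of them divide m (all give nonzero remainder).
No irreducible factor of degree ≤ 3 exists, so m is irreducible over GF(2).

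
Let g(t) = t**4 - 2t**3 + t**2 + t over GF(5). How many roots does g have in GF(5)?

Evaluate at each of the 5 elements of GF(5):
g(0) = 0 → root; g(1) = 1; g(2) = 1; g(3) = 4; g(4) = 3.
Roots: {0}.

1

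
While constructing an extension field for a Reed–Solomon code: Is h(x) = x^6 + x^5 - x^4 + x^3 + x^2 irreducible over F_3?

Check for roots in F_3: h(0) = 0 → root; h(1) = 0 → root; h(2) = 2.
h(0) = 0, so (x) divides h(x); h is reducible.

No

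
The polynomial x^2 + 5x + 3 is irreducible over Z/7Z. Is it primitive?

Write f(x) = x^2 + 5x + 3.
|GF(7^2)^×| = 7^2 − 1 = 48. Prime factorization: 48 = 2^4·3.
f is primitive ⇔ x has order 48 in GF(7)[x]/(f), i.e. x^(48/q) ≠ 1 for each prime q | 48.
x^(24) mod f = 6.
x^(16) mod f = 2.
None equal 1, so x has full order 48; f is primitive.

Yes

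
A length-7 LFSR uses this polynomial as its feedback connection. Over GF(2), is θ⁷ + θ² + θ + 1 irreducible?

No

Write g(θ) = θ⁷ + θ² + θ + 1.
Check for roots in GF(2): g(0) = 1; g(1) = 0 → root.
g(1) = 0, so (θ − 1) divides g(θ); g is reducible.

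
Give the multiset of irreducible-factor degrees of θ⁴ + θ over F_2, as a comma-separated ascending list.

1, 1, 2

Write g(θ) = θ⁴ + θ.
Roots in F_2: g(0) = 0 → root; g(1) = 0 → root.
Linear factors from roots: (θ), (θ + 1).
Complete factorization: g(θ) = (θ)·(θ + 1)·(θ² + θ + 1).
Factor degrees with multiplicity: 1 + 1 + 2 = 4.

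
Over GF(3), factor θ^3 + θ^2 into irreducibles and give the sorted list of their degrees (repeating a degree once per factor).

1, 1, 1

Write g(θ) = θ^3 + θ^2.
Roots in GF(3): g(0) = 0 → root; g(1) = 2; g(2) = 0 → root.
Linear factors from roots: (θ), (θ + 1).
Complete factorization: g(θ) = (θ + 1)·(θ)^2.
Factor degrees with multiplicity: 1 + 1 + 1 = 3.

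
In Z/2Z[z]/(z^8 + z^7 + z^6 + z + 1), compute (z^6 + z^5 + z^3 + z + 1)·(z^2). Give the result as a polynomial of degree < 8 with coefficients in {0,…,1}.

Multiply in Z/2Z[z]: (z^6 + z^5 + z^3 + z + 1)·(z^2) = z^8 + z^7 + z^5 + z^3 + z^2.
Reduce using z^8 ≡ z^7 + z^6 + z + 1 (mod z^8 + z^7 + z^6 + z + 1).
Reduced: z^6 + z^5 + z^3 + z^2 + z + 1.

z^6 + z^5 + z^3 + z^2 + z + 1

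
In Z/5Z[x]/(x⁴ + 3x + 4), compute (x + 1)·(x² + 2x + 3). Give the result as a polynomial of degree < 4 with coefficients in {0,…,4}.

x^3 + 3x^2 + 3

Multiply in Z/5Z[x]: (x + 1)·(x² + 2x + 3) = x³ + 3x² + 3.
Reduced: x³ + 3x² + 3.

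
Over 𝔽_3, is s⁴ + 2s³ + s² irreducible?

Write h(s) = s⁴ + 2s³ + s².
Check for roots in 𝔽_3: h(0) = 0 → root; h(1) = 1; h(2) = 0 → root.
h(0) = 0, so (s) divides h(s); h is reducible.

No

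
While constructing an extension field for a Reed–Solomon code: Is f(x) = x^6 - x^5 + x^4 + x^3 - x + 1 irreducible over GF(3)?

Yes

Check for roots in GF(3): f(0) = 1; f(1) = 2; f(2) = 1.
No roots, so no linear factors.
Monic irreducibles of degree 2 over GF(3): x^2 + 1, x^2 + x - 1, x^2 - x - 1.
None of them divide f (all give nonzero remainder).
Degree-3 irreducible divisors: test the 8 monic irreducibles of degree 3 over GF(3).
None of them divide f (all give nonzero remainder).
No irreducible factor of degree ≤ 3 exists, so f is irreducible over GF(3).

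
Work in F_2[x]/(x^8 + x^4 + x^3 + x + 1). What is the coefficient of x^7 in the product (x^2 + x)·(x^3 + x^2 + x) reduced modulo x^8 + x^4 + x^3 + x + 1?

Multiply in F_2[x]: (x^2 + x)·(x^3 + x^2 + x) = x^5 + x^2.
Reduced: x^5 + x^2.

0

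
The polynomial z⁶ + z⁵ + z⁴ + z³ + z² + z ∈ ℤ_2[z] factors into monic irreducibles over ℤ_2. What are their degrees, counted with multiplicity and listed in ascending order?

1, 1, 2, 2

Write h(z) = z⁶ + z⁵ + z⁴ + z³ + z² + z.
Roots in ℤ_2: h(0) = 0 → root; h(1) = 0 → root.
Linear factors from roots: (z), (z + 1).
Complete factorization: h(z) = (z)·(z + 1)·(z² + z + 1)^2.
Factor degrees with multiplicity: 1 + 1 + 2 + 2 = 6.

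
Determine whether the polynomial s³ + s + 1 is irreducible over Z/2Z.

Write h(s) = s³ + s + 1.
Check for roots in Z/2Z: h(0) = 1; h(1) = 1.
No roots. A degree-3 polynomial over a field with no linear factor is irreducible.

Yes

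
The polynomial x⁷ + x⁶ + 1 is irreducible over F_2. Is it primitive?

Yes

Write f(x) = x⁷ + x⁶ + 1.
|GF(2^7)^×| = 2^7 − 1 = 127. Prime factorization: 127 = 127.
f is primitive ⇔ x has order 127 in GF(2)[x]/(f), i.e. x^(127/q) ≠ 1 for each prime q | 127.
x^(1) mod f = x.
None equal 1, so x has full order 127; f is primitive.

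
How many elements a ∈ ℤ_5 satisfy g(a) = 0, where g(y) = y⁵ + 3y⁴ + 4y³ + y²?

1

Evaluate at each of the 5 elements of ℤ_5:
g(0) = 0 → root; g(1) = 4; g(2) = 1; g(3) = 3; g(4) = 4.
Roots: {0}.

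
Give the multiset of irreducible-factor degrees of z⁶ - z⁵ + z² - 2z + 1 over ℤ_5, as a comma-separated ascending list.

1, 1, 2, 2

Write f(z) = z⁶ - z⁵ + z² - 2z + 1.
Roots in ℤ_5: f(0) = 1; f(1) = 0 → root; f(2) = 3; f(3) = 0 → root; f(4) = 1.
Linear factors from roots: (z - 1), (z + 2).
Complete factorization: f(z) = (z + 2)·(z - 1)·(z² - z + 1)·(z² - z + 2).
Factor degrees with multiplicity: 1 + 1 + 2 + 2 = 6.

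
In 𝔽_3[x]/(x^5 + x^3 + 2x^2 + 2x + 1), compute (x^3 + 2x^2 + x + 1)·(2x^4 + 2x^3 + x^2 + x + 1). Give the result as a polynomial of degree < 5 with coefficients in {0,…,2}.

Multiply in 𝔽_3[x]: (x^3 + 2x^2 + x + 1)·(2x^4 + 2x^3 + x^2 + x + 1) = 2x^7 + x^5 + x^4 + x^2 + 2x + 1.
Reduce using x^5 ≡ 2x^3 + x^2 + x + 2 (mod x^5 + x^3 + 2x^2 + 2x + 1).
Reduced: x^2 + x + 2.

x^2 + x + 2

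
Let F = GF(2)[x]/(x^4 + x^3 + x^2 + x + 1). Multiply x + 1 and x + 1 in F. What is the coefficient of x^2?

Multiply in GF(2)[x]: (x + 1)·(x + 1) = x^2 + 1.
Reduced: x^2 + 1.

1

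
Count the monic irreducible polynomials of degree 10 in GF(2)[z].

99

The number of monic irreducibles of degree 10 over GF(2) is (1/10)·Σ_{d∣10} μ(10/d) 2^d.
Divisors of 10: 1, 2, 5, 10; μ(10/d) for each: 1, -1, -1, 1.
Σ = 2^1 − 2^2 − 2^5 + 2^10 = 990.
N = 990/10 = 99.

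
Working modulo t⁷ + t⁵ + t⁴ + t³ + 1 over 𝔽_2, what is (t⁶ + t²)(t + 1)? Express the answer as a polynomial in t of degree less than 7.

t^6 + t^5 + t^4 + t^2 + 1

Multiply in 𝔽_2[t]: (t⁶ + t²)·(t + 1) = t⁷ + t⁶ + t³ + t².
Reduce using t⁷ ≡ t⁵ + t⁴ + t³ + 1 (mod t⁷ + t⁵ + t⁴ + t³ + 1).
Reduced: t⁶ + t⁵ + t⁴ + t² + 1.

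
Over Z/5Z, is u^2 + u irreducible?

Write P(u) = u^2 + u.
Check for roots in Z/5Z: P(0) = 0 → root; P(1) = 2; P(2) = 1; P(3) = 2; P(4) = 0 → root.
P(0) = 0, so (u) divides P(u); P is reducible.

No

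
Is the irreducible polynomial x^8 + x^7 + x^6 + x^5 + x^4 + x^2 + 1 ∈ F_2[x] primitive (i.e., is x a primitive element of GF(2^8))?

Yes

Write f(x) = x^8 + x^7 + x^6 + x^5 + x^4 + x^2 + 1.
|GF(2^8)^×| = 2^8 − 1 = 255. Prime factorization: 255 = 3·5·17.
f is primitive ⇔ x has order 255 in GF(2)[x]/(f), i.e. x^(255/q) ≠ 1 for each prime q | 255.
x^(85) mod f = x^6 + x^4 + x^3 + x^2 + 1.
x^(51) mod f = x^6 + x^5 + x^4 + x^3 + x.
x^(15) mod f = x^4 + x^2.
None equal 1, so x has full order 255; f is primitive.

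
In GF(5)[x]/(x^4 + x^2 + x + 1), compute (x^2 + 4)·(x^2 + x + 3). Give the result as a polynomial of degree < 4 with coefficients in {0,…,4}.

Multiply in GF(5)[x]: (x^2 + 4)·(x^2 + x + 3) = x^4 + x^3 + 2x^2 + 4x + 2.
Reduce using x^4 ≡ 4x^2 + 4x + 4 (mod x^4 + x^2 + x + 1).
Reduced: x^3 + x^2 + 3x + 1.

x^3 + x^2 + 3x + 1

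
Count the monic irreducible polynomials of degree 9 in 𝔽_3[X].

Gauss's count: N_{3}(9) = (1/9) Σ_{d|9} μ(9/d)·3^d.
Divisors of 9: 1, 3, 9; μ(9/d) for each: 0, -1, 1.
Σ = − 3^3 + 3^9 = 19656.
N = 19656/9 = 2184.

2184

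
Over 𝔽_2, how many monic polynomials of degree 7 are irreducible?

18

By the necklace-counting formula, N_2(7) = (1/7) Σ_{d|7} μ(7/d)·2^d.
Divisors of 7: 1, 7; μ(7/d) for each: -1, 1.
Σ = − 2^1 + 2^7 = 126.
N = 126/7 = 18.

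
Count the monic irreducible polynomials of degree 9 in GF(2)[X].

56

x^(2^9) − x is the product of all monic irreducibles of degree dividing 9; Möbius inversion gives N = (1/9) Σ μ(9/d)·2^d.
Divisors of 9: 1, 3, 9; μ(9/d) for each: 0, -1, 1.
Σ = − 2^3 + 2^9 = 504.
N = 504/9 = 56.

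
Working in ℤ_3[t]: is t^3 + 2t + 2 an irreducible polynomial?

Yes

Write h(t) = t^3 + 2t + 2.
Check for roots in ℤ_3: h(0) = 2; h(1) = 2; h(2) = 2.
No roots. A degree-3 polynomial over a field with no linear factor is irreducible.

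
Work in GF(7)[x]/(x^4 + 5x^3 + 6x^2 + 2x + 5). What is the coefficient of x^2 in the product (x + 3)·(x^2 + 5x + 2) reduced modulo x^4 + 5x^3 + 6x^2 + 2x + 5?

1

Multiply in GF(7)[x]: (x + 3)·(x^2 + 5x + 2) = x^3 + x^2 + 3x + 6.
Reduced: x^3 + x^2 + 3x + 6.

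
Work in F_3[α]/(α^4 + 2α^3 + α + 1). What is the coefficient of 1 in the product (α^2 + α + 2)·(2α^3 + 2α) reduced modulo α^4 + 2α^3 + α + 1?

2

Multiply in F_3[α]: (α^2 + α + 2)·(2α^3 + 2α) = 2α^5 + 2α^4 + 2α^2 + α.
Reduce using α^4 ≡ α^3 + 2α + 2 (mod α^4 + 2α^3 + α + 1).
Reduced: α^3 + α + 2.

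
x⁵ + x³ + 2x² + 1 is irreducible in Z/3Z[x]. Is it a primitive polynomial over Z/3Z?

Write f(x) = x⁵ + x³ + 2x² + 1.
|GF(3^5)^×| = 3^5 − 1 = 242. Prime factorization: 242 = 2·11^2.
f is primitive ⇔ x has order 242 in GF(3)[x]/(f), i.e. x^(242/q) ≠ 1 for each prime q | 242.
x^(121) mod f = 2.
x^(22) mod f = x⁴ + 2x² + x + 2.
None equal 1, so x has full order 242; f is primitive.

Yes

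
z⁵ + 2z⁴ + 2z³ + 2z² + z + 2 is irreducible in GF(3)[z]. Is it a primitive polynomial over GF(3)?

Write f(z) = z⁵ + 2z⁴ + 2z³ + 2z² + z + 2.
|GF(3^5)^×| = 3^5 − 1 = 242. Prime factorization: 242 = 2·11^2.
f is primitive ⇔ z has order 242 in GF(3)[z]/(f), i.e. z^(242/q) ≠ 1 for each prime q | 242.
z^(121) mod f = 1
z^(22) mod f = z⁴ + z² + 2z.
Since z^(121) = 1, the order of z divides 121 < 242; not primitive.

No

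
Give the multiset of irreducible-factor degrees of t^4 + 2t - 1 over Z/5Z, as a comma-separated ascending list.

Write g(t) = t^4 + 2t - 1.
Roots in Z/5Z: g(0) = 4; g(1) = 2; g(2) = 4; g(3) = 1; g(4) = 3.
Complete factorization: g(t) = (t^4 + 2t - 1).
Factor degrees with multiplicity: 4 = 4.

4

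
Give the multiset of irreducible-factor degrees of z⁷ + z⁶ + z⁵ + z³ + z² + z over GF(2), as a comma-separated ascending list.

1, 1, 1, 1, 1, 2

Write f(z) = z⁷ + z⁶ + z⁵ + z³ + z² + z.
Roots in GF(2): f(0) = 0 → root; f(1) = 0 → root.
Linear factors from roots: (z), (z + 1).
Complete factorization: f(z) = (z)·(z + 1)^4·(z² + z + 1).
Factor degrees with multiplicity: 1 + 1 + 1 + 1 + 1 + 2 = 7.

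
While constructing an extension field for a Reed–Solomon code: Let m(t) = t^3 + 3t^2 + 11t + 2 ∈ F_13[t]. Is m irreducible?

Yes

Check each element of F_13 for a root: m(0)=2, m(1)=4, m(2)=5, m(3)=11, m(4)=2, m(5)=10, m(6)=2, m(7)=10, m(8)=1, m(9)=7, m(10)=8, m(11)=10, m(12)=6.
No roots. A degree-3 polynomial over a field with no linear factor is irreducible.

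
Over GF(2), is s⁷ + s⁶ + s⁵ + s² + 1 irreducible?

Yes

Write P(s) = s⁷ + s⁶ + s⁵ + s² + 1.
Check for roots in GF(2): P(0) = 1; P(1) = 1.
No roots, so no linear factors.
Monic irreducibles of degree 2 over GF(2): s² + s + 1.
None of them divide P (all give nonzero remainder).
Monic irreducibles of degree 3 over GF(2): s³ + s + 1, s³ + s² + 1.
None of them divide P (all give nonzero remainder).
No irreducible factor of degree ≤ 3 exists, so P is irreducible over GF(2).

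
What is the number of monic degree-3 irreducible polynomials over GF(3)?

8

The number of monic irreducibles of degree 3 over GF(3) is (1/3)·Σ_{d∣3} μ(3/d) 3^d.
Divisors of 3: 1, 3; μ(3/d) for each: -1, 1.
Σ = − 3^1 + 3^3 = 24.
N = 24/3 = 8.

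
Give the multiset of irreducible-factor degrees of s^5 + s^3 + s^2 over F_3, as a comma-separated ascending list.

Write h(s) = s^5 + s^3 + s^2.
Roots in F_3: h(0) = 0 → root; h(1) = 0 → root; h(2) = 2.
Linear factors from roots: (s), (s - 1).
Complete factorization: h(s) = (s - 1)·(s)^2·(s^2 + s - 1).
Factor degrees with multiplicity: 1 + 1 + 1 + 2 = 5.

1, 1, 1, 2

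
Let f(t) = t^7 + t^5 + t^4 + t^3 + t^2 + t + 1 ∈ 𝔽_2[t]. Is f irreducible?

Yes

Check for roots in 𝔽_2: f(0) = 1; f(1) = 1.
No roots, so no linear factors.
Monic irreducibles of degree 2 over GF(2): t^2 + t + 1.
None of them divide f (all give nonzero remainder).
Monic irreducibles of degree 3 over GF(2): t^3 + t + 1, t^3 + t^2 + 1.
None of them divide f (all give nonzero remainder).
No irreducible factor of degree ≤ 3 exists, so f is irreducible over GF(2).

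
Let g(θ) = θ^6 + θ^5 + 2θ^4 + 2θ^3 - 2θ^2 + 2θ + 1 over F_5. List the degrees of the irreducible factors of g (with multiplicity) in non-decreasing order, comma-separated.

2, 4

Roots in F_5: g(0) = 1; g(1) = 2; g(2) = 1; g(3) = 2; g(4) = 2.
Complete factorization: g(θ) = (θ^2 + θ + 1)·(θ^4 + θ^2 + θ + 1).
Factor degrees with multiplicity: 2 + 4 = 6.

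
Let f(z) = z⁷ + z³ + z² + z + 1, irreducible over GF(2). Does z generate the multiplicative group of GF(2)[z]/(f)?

|GF(2^7)^×| = 2^7 − 1 = 127. Prime factorization: 127 = 127.
f is primitive ⇔ z has order 127 in GF(2)[z]/(f), i.e. z^(127/q) ≠ 1 for each prime q | 127.
z^(1) mod f = z.
None equal 1, so z has full order 127; f is primitive.

Yes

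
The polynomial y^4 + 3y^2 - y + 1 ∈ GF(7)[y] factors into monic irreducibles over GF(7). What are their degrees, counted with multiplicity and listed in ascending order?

1, 3

Write h(y) = y^4 + 3y^2 - y + 1.
Linear factors from roots: (y + 3).
Complete factorization: h(y) = (y + 3)·(y^3 - 3y^2 - 2y - 2).
Factor degrees with multiplicity: 1 + 3 = 4.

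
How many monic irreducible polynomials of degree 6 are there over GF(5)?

By the necklace-counting formula, N_5(6) = (1/6) Σ_{d|6} μ(6/d)·5^d.
Divisors of 6: 1, 2, 3, 6; μ(6/d) for each: 1, -1, -1, 1.
Σ = 5^1 − 5^2 − 5^3 + 5^6 = 15480.
N = 15480/6 = 2580.

2580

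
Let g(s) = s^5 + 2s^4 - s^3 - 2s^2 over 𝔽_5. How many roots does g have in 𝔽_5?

Evaluate at each of the 5 elements of 𝔽_5:
g(0) = 0 → root; g(1) = 0 → root; g(2) = 3; g(3) = 0 → root; g(4) = 0 → root.
Roots: {0, 1, 3, 4}.

4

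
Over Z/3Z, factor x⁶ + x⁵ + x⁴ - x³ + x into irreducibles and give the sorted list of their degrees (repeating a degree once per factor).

1, 1, 2, 2

Write g(x) = x⁶ + x⁵ + x⁴ - x³ + x.
Roots in Z/3Z: g(0) = 0 → root; g(1) = 0 → root; g(2) = 1.
Linear factors from roots: (x), (x - 1).
Complete factorization: g(x) = (x)·(x - 1)·(x² + 1)·(x² - x - 1).
Factor degrees with multiplicity: 1 + 1 + 2 + 2 = 6.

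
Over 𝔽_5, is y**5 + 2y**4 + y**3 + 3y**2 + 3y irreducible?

No

Write P(y) = y**5 + 2y**4 + y**3 + 3y**2 + 3y.
Check for roots in 𝔽_5: P(0) = 0 → root; P(1) = 0 → root; P(2) = 0 → root; P(3) = 3; P(4) = 0 → root.
P(0) = 0, so (y) divides P(y); P is reducible.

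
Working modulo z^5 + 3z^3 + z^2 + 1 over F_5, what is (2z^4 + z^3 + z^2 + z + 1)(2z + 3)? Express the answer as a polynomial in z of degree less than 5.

3z^4 + 3z^3 + z^2 + 4

Multiply in F_5[z]: (2z^4 + z^3 + z^2 + z + 1)·(2z + 3) = 4z^5 + 3z^4 + 3.
Reduce using z^5 ≡ 2z^3 + 4z^2 + 4 (mod z^5 + 3z^3 + z^2 + 1).
Reduced: 3z^4 + 3z^3 + z^2 + 4.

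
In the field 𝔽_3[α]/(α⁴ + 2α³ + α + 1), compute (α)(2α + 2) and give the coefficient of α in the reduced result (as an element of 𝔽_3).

Multiply in 𝔽_3[α]: (α)·(2α + 2) = 2α² + 2α.
Reduced: 2α² + 2α.

2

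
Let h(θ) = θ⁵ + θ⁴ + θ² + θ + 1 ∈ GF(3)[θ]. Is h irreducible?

Check for roots in GF(3): h(0) = 1; h(1) = 2; h(2) = 1.
No roots, so no linear factors.
Monic irreducibles of degree 2 over GF(3): θ² + 1, θ² + θ + 2, θ² + 2θ + 2.
None of them divide h (all give nonzero remainder).
No irreducible factor of degree ≤ 2 exists, so h is irreducible over GF(3).

Yes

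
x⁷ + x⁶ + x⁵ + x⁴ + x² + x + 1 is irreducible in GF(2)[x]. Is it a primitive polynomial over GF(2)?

Yes

Write f(x) = x⁷ + x⁶ + x⁵ + x⁴ + x² + x + 1.
|GF(2^7)^×| = 2^7 − 1 = 127. Prime factorization: 127 = 127.
f is primitive ⇔ x has order 127 in GF(2)[x]/(f), i.e. x^(127/q) ≠ 1 for each prime q | 127.
x^(1) mod f = x.
None equal 1, so x has full order 127; f is primitive.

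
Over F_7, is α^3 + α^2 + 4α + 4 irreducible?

Write h(α) = α^3 + α^2 + 4α + 4.
Check for roots in F_7: h(0) = 4; h(1) = 3; h(2) = 3; h(3) = 3; h(4) = 2; h(5) = 6; h(6) = 0 → root.
h(6) = 0, so (α − 6) divides h(α); h is reducible.

No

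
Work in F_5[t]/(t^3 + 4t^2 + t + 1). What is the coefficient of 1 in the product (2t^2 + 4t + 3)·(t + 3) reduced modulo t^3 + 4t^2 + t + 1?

Multiply in F_5[t]: (2t^2 + 4t + 3)·(t + 3) = 2t^3 + 4.
Reduce using t^3 ≡ t^2 + 4t + 4 (mod t^3 + 4t^2 + t + 1).
Reduced: 2t^2 + 3t + 2.

2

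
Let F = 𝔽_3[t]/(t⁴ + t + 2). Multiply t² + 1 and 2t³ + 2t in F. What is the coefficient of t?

1

Multiply in 𝔽_3[t]: (t² + 1)·(2t³ + 2t) = 2t⁵ + t³ + 2t.
Reduce using t⁴ ≡ 2t + 1 (mod t⁴ + t + 2).
Reduced: t³ + t² + t.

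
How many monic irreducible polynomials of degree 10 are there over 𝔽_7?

28245840

By the necklace-counting formula, N_7(10) = (1/10) Σ_{d|10} μ(10/d)·7^d.
Divisors of 10: 1, 2, 5, 10; μ(10/d) for each: 1, -1, -1, 1.
Σ = 7^1 − 7^2 − 7^5 + 7^10 = 282458400.
N = 282458400/10 = 28245840.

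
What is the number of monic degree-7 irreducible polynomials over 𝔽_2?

18

The number of monic irreducibles of degree 7 over GF(2) is (1/7)·Σ_{d∣7} μ(7/d) 2^d.
Divisors of 7: 1, 7; μ(7/d) for each: -1, 1.
Σ = − 2^1 + 2^7 = 126.
N = 126/7 = 18.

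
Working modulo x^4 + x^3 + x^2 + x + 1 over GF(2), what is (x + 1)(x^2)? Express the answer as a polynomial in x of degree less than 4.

Multiply in GF(2)[x]: (x + 1)·(x^2) = x^3 + x^2.
Reduced: x^3 + x^2.

x^3 + x^2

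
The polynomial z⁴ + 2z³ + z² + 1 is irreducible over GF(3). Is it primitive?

Write f(z) = z⁴ + 2z³ + z² + 1.
|GF(3^4)^×| = 3^4 − 1 = 80. Prime factorization: 80 = 2^4·5.
f is primitive ⇔ z has order 80 in GF(3)[z]/(f), i.e. z^(80/q) ≠ 1 for each prime q | 80.
z^(40) mod f = 1
z^(16) mod f = z³ + z² + 2z.
Since z^(40) = 1, the order of z divides 40 < 80; not primitive.

No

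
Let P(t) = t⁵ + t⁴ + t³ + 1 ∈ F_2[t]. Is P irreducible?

No

Check for roots in F_2: P(0) = 1; P(1) = 0 → root.
P(1) = 0, so (t − 1) divides P(t); P is reducible.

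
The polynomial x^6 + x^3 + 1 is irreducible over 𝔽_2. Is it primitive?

No

Write f(x) = x^6 + x^3 + 1.
|GF(2^6)^×| = 2^6 − 1 = 63. Prime factorization: 63 = 3^2·7.
f is primitive ⇔ x has order 63 in GF(2)[x]/(f), i.e. x^(63/q) ≠ 1 for each prime q | 63.
x^(21) mod f = x^3.
x^(9) mod f = 1
Since x^(9) = 1, the order of x divides 9 < 63; not primitive.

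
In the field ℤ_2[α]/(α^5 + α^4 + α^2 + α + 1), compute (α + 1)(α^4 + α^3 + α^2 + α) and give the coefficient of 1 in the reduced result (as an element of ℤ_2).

Multiply in ℤ_2[α]: (α + 1)·(α^4 + α^3 + α^2 + α) = α^5 + α.
Reduce using α^5 ≡ α^4 + α^2 + α + 1 (mod α^5 + α^4 + α^2 + α + 1).
Reduced: α^4 + α^2 + 1.

1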